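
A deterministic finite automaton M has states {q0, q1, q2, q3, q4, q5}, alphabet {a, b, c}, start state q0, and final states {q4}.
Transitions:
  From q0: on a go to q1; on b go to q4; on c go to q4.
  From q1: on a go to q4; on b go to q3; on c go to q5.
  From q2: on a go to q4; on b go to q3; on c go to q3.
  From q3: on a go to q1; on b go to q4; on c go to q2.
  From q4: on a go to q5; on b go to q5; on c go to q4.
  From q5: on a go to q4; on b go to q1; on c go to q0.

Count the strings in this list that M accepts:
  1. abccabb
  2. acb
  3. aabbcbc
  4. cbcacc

1

abccabb: accepted
acb: rejected
aabbcbc: rejected
cbcacc: rejected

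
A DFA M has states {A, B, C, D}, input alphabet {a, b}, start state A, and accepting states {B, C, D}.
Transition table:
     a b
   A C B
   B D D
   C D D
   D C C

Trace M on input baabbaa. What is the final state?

C

A --b--> B
B --a--> D
D --a--> C
C --b--> D
D --b--> C
C --a--> D
D --a--> C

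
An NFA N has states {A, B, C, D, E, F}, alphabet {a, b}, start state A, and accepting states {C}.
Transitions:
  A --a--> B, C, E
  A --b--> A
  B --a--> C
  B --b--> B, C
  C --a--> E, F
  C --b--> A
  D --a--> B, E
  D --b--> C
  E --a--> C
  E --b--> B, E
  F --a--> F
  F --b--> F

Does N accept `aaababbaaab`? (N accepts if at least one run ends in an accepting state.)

Start: {A}
read a: {B, C, E}
read a: {C, E, F}
read a: {C, E, F}
read b: {A, B, E, F}
read a: {B, C, E, F}
read b: {A, B, C, E, F}
read b: {A, B, C, E, F}
read a: {B, C, E, F}
read a: {C, E, F}
read a: {C, E, F}
read b: {A, B, E, F}
Reachable ∩ accepting = {} — empty.

rejected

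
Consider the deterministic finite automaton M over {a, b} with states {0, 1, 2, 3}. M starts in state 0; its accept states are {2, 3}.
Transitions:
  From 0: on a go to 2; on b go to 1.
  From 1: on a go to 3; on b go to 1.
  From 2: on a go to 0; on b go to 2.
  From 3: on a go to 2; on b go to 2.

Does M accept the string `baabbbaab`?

0 --b--> 1
1 --a--> 3
3 --a--> 2
2 --b--> 2
2 --b--> 2
2 --b--> 2
2 --a--> 0
0 --a--> 2
2 --b--> 2
End in state 2, which is an accepting state.

accepted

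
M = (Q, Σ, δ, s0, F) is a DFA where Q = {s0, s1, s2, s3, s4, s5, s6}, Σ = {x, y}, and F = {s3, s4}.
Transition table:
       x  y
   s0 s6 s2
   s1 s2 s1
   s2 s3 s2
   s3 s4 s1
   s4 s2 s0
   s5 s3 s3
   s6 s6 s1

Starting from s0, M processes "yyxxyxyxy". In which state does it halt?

s0 --y--> s2
s2 --y--> s2
s2 --x--> s3
s3 --x--> s4
s4 --y--> s0
s0 --x--> s6
s6 --y--> s1
s1 --x--> s2
s2 --y--> s2

s2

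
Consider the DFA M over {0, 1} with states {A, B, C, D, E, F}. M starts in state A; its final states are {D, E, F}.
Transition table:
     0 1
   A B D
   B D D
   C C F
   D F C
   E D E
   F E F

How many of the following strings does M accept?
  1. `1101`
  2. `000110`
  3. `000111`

3

`1101`: accepted
`000110`: accepted
`000111`: accepted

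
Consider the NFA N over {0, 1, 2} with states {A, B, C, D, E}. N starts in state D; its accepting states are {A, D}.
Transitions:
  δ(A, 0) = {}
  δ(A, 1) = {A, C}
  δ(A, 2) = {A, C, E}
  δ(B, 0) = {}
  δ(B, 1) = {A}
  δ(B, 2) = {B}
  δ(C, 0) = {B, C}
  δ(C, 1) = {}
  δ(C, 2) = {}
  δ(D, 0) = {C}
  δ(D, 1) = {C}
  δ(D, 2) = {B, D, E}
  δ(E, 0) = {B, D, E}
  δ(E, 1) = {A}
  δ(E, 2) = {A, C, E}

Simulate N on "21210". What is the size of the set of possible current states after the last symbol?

2

Start: {D}
read 2: {B, D, E}
read 1: {A, C}
read 2: {A, C, E}
read 1: {A, C}
read 0: {B, C}
Final reachable set {B, C} has 2 states.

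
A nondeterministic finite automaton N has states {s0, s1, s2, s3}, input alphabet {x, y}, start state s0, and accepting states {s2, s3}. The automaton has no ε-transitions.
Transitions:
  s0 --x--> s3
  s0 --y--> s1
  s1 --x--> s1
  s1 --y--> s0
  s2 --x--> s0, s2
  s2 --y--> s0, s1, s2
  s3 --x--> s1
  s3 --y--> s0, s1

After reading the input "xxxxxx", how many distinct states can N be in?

1

Start: {s0}
read x: {s3}
read x: {s1}
read x: {s1}
read x: {s1}
read x: {s1}
read x: {s1}
Final reachable set {s1} has 1 state.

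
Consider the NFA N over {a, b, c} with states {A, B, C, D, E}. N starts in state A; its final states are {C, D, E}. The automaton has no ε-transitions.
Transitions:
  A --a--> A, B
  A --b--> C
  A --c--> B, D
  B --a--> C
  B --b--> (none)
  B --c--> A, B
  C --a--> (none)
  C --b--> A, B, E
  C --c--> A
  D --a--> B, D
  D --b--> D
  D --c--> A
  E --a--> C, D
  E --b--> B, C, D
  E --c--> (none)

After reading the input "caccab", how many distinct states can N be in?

5

Start: {A}
read c: {B, D}
read a: {B, C, D}
read c: {A, B}
read c: {A, B, D}
read a: {A, B, C, D}
read b: {A, B, C, D, E}
Final reachable set {A, B, C, D, E} has 5 states.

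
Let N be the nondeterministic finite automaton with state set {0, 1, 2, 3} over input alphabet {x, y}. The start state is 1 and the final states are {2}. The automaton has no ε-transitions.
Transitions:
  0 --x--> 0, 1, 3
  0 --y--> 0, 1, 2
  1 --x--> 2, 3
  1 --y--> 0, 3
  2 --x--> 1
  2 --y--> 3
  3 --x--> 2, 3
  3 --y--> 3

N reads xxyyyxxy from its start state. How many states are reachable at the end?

4

Start: {1}
read x: {2, 3}
read x: {1, 2, 3}
read y: {0, 3}
read y: {0, 1, 2, 3}
read y: {0, 1, 2, 3}
read x: {0, 1, 2, 3}
read x: {0, 1, 2, 3}
read y: {0, 1, 2, 3}
Final reachable set {0, 1, 2, 3} has 4 states.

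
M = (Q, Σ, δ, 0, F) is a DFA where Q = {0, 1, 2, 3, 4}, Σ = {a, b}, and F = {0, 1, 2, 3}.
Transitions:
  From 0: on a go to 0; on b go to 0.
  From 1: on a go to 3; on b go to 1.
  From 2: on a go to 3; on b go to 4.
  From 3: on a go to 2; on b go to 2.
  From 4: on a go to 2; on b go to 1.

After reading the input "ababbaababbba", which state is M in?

0 --a--> 0
0 --b--> 0
0 --a--> 0
0 --b--> 0
0 --b--> 0
0 --a--> 0
0 --a--> 0
0 --b--> 0
0 --a--> 0
0 --b--> 0
0 --b--> 0
0 --b--> 0
0 --a--> 0

0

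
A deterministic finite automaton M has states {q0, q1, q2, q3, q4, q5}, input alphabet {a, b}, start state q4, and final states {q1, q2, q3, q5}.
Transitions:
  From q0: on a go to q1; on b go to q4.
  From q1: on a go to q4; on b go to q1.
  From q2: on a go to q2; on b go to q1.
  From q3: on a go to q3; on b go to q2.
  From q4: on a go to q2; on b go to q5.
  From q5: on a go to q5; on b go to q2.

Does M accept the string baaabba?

rejected

q4 --b--> q5
q5 --a--> q5
q5 --a--> q5
q5 --a--> q5
q5 --b--> q2
q2 --b--> q1
q1 --a--> q4
End in state q4, which is not an accepting state.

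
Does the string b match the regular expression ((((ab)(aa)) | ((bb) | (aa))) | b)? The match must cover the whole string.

yes

The right alternative b matches b.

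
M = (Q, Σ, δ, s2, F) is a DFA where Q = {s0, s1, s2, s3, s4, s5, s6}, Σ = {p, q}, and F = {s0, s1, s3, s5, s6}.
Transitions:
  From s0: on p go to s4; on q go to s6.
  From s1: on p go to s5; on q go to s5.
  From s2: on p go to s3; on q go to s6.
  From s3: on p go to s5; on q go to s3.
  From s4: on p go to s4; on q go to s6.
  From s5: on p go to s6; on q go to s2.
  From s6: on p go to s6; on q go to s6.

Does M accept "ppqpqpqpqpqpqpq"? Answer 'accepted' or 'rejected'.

s2 --p--> s3
s3 --p--> s5
s5 --q--> s2
s2 --p--> s3
s3 --q--> s3
s3 --p--> s5
s5 --q--> s2
s2 --p--> s3
s3 --q--> s3
s3 --p--> s5
s5 --q--> s2
s2 --p--> s3
s3 --q--> s3
s3 --p--> s5
s5 --q--> s2
End in state s2, which is not an accepting state.

rejected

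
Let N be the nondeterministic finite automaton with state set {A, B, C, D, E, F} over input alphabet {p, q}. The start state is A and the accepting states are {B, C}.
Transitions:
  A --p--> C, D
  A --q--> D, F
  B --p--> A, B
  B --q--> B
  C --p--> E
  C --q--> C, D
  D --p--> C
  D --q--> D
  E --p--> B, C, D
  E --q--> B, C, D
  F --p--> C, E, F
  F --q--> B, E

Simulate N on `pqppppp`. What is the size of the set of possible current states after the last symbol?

5

Start: {A}
read p: {C, D}
read q: {C, D}
read p: {C, E}
read p: {B, C, D, E}
read p: {A, B, C, D, E}
read p: {A, B, C, D, E}
read p: {A, B, C, D, E}
Final reachable set {A, B, C, D, E} has 5 states.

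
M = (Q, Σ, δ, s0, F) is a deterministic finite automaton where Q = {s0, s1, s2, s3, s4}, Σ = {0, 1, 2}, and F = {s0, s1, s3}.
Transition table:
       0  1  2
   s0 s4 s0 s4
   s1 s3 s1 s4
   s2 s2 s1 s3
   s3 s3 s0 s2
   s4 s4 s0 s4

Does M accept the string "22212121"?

accepted

s0 --2--> s4
s4 --2--> s4
s4 --2--> s4
s4 --1--> s0
s0 --2--> s4
s4 --1--> s0
s0 --2--> s4
s4 --1--> s0
End in state s0, which is an accepting state.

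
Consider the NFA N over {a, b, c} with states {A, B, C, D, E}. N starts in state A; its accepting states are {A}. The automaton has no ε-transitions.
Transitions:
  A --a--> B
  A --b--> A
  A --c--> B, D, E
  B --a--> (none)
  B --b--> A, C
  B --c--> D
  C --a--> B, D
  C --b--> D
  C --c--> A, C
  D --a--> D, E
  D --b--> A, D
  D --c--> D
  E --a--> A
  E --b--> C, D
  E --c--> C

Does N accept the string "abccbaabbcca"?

rejected

Start: {A}
read a: {B}
read b: {A, C}
read c: {A, B, C, D, E}
read c: {A, B, C, D, E}
read b: {A, C, D}
read a: {B, D, E}
read a: {A, D, E}
read b: {A, C, D}
read b: {A, D}
read c: {B, D, E}
read c: {C, D}
read a: {B, D, E}
Reachable ∩ accepting = {} — empty.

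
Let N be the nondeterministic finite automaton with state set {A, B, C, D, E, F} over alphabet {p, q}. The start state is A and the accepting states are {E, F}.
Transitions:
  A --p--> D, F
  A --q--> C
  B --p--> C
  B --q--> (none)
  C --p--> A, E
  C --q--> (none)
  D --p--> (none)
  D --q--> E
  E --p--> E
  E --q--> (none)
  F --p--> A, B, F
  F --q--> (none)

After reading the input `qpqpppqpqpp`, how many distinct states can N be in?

3

Start: {A}
read q: {C}
read p: {A, E}
read q: {C}
read p: {A, E}
read p: {D, E, F}
read p: {A, B, E, F}
read q: {C}
read p: {A, E}
read q: {C}
read p: {A, E}
read p: {D, E, F}
Final reachable set {D, E, F} has 3 states.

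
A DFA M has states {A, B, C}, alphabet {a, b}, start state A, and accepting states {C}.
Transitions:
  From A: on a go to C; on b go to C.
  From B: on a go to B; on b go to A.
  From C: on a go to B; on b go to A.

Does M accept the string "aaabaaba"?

accepted

A --a--> C
C --a--> B
B --a--> B
B --b--> A
A --a--> C
C --a--> B
B --b--> A
A --a--> C
End in state C, which is an accepting state.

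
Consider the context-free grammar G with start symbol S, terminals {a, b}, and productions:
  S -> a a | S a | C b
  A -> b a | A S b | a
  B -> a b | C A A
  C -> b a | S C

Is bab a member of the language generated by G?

S ⇒ Cb ⇒ bab

yes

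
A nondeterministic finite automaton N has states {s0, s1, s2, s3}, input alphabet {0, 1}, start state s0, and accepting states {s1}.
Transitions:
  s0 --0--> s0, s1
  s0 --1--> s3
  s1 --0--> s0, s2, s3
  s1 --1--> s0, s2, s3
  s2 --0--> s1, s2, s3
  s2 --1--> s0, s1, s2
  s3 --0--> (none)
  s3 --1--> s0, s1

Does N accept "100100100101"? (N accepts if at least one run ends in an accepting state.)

rejected

Start: {s0}
read 1: {s3}
read 0: {}
The reachable set is empty and stays empty for the remaining 10 symbols.
Reachable ∩ accepting = {} — empty.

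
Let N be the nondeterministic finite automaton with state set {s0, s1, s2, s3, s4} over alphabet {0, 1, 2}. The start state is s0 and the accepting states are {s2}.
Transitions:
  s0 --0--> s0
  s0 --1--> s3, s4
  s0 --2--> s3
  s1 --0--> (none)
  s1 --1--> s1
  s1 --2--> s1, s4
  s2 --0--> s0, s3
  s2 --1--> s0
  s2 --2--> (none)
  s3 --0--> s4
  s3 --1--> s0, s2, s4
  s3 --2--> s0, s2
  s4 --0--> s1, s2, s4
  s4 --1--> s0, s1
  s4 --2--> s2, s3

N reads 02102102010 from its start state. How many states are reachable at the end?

Start: {s0}
read 0: {s0}
read 2: {s3}
read 1: {s0, s2, s4}
read 0: {s0, s1, s2, s3, s4}
read 2: {s0, s1, s2, s3, s4}
read 1: {s0, s1, s2, s3, s4}
read 0: {s0, s1, s2, s3, s4}
read 2: {s0, s1, s2, s3, s4}
read 0: {s0, s1, s2, s3, s4}
read 1: {s0, s1, s2, s3, s4}
read 0: {s0, s1, s2, s3, s4}
Final reachable set {s0, s1, s2, s3, s4} has 5 states.

5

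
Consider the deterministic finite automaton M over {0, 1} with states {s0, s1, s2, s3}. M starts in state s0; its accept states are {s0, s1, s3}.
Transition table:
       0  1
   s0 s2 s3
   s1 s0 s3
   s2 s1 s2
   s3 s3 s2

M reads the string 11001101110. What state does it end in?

s0 --1--> s3
s3 --1--> s2
s2 --0--> s1
s1 --0--> s0
s0 --1--> s3
s3 --1--> s2
s2 --0--> s1
s1 --1--> s3
s3 --1--> s2
s2 --1--> s2
s2 --0--> s1

s1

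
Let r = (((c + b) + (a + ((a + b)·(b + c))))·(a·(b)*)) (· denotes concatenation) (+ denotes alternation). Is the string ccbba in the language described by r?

no

No split of ccbba into u·v has ((c+b)+(a+((a+b)·(b+c)))) matching u and (a·(b)*) matching v.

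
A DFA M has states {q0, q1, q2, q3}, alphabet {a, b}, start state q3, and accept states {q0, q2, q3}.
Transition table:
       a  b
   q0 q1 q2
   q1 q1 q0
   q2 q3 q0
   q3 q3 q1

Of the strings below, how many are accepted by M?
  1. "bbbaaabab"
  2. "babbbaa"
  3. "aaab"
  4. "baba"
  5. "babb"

"bbbaaabab": accepted
"babbbaa": rejected
"aaab": rejected
"baba": rejected
"babb": accepted

2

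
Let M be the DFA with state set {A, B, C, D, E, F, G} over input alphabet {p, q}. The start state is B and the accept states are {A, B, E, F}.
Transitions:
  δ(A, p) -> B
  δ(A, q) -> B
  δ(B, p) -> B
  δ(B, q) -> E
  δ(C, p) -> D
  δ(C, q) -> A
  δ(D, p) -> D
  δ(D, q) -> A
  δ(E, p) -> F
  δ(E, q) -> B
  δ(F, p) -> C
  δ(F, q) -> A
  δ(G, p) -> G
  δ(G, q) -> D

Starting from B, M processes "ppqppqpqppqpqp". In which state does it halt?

F

B --p--> B
B --p--> B
B --q--> E
E --p--> F
F --p--> C
C --q--> A
A --p--> B
B --q--> E
E --p--> F
F --p--> C
C --q--> A
A --p--> B
B --q--> E
E --p--> F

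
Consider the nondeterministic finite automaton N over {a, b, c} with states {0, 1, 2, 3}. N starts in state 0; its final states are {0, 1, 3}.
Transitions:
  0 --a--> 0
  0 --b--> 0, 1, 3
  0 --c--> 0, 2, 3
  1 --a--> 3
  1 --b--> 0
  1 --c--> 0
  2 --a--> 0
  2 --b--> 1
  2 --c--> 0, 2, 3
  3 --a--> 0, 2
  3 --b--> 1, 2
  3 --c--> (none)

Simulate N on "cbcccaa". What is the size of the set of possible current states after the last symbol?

1

Start: {0}
read c: {0, 2, 3}
read b: {0, 1, 2, 3}
read c: {0, 2, 3}
read c: {0, 2, 3}
read c: {0, 2, 3}
read a: {0, 2}
read a: {0}
Final reachable set {0} has 1 state.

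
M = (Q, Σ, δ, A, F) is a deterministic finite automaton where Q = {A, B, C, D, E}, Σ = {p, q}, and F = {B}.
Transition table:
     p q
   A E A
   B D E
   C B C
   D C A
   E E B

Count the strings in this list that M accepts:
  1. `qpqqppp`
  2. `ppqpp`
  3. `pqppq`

`qpqqppp`: rejected
`ppqpp`: rejected
`pqppq`: rejected

0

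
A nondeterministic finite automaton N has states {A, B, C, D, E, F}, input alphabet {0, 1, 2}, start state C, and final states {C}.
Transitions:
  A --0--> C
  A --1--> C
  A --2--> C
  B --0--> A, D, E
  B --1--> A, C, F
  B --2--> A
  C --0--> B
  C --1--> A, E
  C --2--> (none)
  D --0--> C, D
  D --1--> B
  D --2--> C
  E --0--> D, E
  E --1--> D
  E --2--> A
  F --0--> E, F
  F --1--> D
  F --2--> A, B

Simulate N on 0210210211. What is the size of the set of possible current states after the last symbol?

Start: {C}
read 0: {B}
read 2: {A}
read 1: {C}
read 0: {B}
read 2: {A}
read 1: {C}
read 0: {B}
read 2: {A}
read 1: {C}
read 1: {A, E}
Final reachable set {A, E} has 2 states.

2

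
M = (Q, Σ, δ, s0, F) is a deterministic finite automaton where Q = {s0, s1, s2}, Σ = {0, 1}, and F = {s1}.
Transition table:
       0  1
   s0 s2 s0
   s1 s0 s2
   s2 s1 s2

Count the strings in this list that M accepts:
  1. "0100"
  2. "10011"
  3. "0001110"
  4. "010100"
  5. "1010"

"0100": rejected
"10011": rejected
"0001110": rejected
"010100": rejected
"1010": accepted

1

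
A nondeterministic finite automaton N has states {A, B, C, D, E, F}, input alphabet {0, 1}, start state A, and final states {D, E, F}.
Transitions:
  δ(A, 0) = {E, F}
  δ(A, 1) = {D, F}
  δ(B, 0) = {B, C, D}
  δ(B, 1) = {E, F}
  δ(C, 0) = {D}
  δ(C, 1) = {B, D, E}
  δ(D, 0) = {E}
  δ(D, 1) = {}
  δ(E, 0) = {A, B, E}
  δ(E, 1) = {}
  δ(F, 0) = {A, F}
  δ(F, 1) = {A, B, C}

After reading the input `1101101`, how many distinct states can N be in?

6

Start: {A}
read 1: {D, F}
read 1: {A, B, C}
read 0: {B, C, D, E, F}
read 1: {A, B, C, D, E, F}
read 1: {A, B, C, D, E, F}
read 0: {A, B, C, D, E, F}
read 1: {A, B, C, D, E, F}
Final reachable set {A, B, C, D, E, F} has 6 states.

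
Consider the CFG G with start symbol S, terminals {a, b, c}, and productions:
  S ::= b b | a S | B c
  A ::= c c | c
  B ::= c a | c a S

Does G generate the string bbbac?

no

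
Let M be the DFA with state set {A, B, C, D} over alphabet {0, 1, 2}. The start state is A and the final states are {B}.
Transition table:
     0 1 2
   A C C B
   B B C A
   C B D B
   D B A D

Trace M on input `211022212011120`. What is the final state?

B

A --2--> B
B --1--> C
C --1--> D
D --0--> B
B --2--> A
A --2--> B
B --2--> A
A --1--> C
C --2--> B
B --0--> B
B --1--> C
C --1--> D
D --1--> A
A --2--> B
B --0--> B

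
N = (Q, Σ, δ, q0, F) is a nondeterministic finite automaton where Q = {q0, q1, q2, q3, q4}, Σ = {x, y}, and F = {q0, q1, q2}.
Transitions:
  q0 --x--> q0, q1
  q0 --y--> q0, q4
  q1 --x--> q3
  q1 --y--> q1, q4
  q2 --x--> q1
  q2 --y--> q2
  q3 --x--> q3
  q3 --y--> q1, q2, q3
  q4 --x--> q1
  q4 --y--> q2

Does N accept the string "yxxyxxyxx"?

Start: {q0}
read y: {q0, q4}
read x: {q0, q1}
read x: {q0, q1, q3}
read y: {q0, q1, q2, q3, q4}
read x: {q0, q1, q3}
read x: {q0, q1, q3}
read y: {q0, q1, q2, q3, q4}
read x: {q0, q1, q3}
read x: {q0, q1, q3}
Reachable ∩ accepting = {q0, q1} — nonempty.

accepted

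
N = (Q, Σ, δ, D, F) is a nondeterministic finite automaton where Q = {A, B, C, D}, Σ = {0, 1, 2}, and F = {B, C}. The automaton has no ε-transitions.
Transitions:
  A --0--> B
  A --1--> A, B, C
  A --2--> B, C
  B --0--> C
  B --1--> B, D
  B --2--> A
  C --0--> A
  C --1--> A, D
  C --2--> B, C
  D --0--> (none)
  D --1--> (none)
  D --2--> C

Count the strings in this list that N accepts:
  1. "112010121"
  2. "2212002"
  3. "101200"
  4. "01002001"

1

"112010121": rejected
"2212002": accepted
"101200": rejected
"01002001": rejected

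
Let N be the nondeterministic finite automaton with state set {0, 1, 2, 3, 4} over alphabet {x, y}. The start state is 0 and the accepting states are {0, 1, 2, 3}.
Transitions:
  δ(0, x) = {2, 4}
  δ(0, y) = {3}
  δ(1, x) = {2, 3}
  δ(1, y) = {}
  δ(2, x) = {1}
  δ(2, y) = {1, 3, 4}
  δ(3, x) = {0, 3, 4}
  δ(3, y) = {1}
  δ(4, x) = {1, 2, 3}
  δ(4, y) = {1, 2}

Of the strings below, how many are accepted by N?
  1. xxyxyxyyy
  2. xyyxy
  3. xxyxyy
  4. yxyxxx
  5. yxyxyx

5

xxyxyxyyy: accepted
xyyxy: accepted
xxyxyy: accepted
yxyxxx: accepted
yxyxyx: accepted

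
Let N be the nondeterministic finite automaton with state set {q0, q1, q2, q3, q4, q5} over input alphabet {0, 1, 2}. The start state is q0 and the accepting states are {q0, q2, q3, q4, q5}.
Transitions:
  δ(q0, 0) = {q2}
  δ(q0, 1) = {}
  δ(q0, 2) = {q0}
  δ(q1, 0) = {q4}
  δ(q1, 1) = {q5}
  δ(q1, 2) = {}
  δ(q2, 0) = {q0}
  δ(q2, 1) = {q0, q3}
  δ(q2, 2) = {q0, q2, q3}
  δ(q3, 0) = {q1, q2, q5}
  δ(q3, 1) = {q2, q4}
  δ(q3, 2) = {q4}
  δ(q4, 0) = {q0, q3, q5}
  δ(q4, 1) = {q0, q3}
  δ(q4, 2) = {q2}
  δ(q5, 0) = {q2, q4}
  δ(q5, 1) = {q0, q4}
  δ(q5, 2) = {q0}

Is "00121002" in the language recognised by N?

rejected

Start: {q0}
read 0: {q2}
read 0: {q0}
read 1: {}
The reachable set is empty and stays empty for the remaining 5 symbols.
Reachable ∩ accepting = {} — empty.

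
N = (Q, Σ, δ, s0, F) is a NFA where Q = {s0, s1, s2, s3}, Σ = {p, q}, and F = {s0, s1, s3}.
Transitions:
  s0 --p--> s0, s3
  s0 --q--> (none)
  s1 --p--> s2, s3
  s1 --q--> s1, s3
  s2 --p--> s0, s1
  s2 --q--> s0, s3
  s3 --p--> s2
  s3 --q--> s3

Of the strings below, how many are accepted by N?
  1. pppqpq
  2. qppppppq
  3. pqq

2

pppqpq: accepted
qppppppq: rejected
pqq: accepted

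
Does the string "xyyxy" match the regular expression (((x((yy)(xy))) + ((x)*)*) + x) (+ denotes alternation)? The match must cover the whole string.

yes

The left alternative ((x((yy)(xy)))+((x)*)*) matches xyyxy.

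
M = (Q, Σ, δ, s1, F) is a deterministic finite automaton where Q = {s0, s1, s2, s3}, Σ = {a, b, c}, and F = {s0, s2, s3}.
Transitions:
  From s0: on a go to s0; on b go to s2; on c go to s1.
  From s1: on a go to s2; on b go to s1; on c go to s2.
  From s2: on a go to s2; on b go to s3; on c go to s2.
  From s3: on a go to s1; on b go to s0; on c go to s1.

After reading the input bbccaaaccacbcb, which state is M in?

s1

s1 --b--> s1
s1 --b--> s1
s1 --c--> s2
s2 --c--> s2
s2 --a--> s2
s2 --a--> s2
s2 --a--> s2
s2 --c--> s2
s2 --c--> s2
s2 --a--> s2
s2 --c--> s2
s2 --b--> s3
s3 --c--> s1
s1 --b--> s1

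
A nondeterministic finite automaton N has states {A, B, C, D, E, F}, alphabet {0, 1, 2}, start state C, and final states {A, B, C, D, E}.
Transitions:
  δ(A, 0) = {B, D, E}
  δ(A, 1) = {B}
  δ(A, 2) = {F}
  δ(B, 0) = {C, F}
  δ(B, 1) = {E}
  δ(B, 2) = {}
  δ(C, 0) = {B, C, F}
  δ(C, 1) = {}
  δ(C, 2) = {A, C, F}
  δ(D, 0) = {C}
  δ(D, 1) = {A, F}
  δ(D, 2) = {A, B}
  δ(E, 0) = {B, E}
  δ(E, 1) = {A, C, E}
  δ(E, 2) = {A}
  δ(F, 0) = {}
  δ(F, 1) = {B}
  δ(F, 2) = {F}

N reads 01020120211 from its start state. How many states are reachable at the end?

Start: {C}
read 0: {B, C, F}
read 1: {B, E}
read 0: {B, C, E, F}
read 2: {A, C, F}
read 0: {B, C, D, E, F}
read 1: {A, B, C, E, F}
read 2: {A, C, F}
read 0: {B, C, D, E, F}
read 2: {A, B, C, F}
read 1: {B, E}
read 1: {A, C, E}
Final reachable set {A, C, E} has 3 states.

3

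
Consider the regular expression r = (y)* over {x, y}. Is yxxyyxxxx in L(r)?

yxxyyxxxx cannot be split into zero or more pieces each matching y.

no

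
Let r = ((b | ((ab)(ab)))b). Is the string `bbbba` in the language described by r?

No split of bbbba into u·v has (b|((ab)(ab))) matching u and b matching v.

no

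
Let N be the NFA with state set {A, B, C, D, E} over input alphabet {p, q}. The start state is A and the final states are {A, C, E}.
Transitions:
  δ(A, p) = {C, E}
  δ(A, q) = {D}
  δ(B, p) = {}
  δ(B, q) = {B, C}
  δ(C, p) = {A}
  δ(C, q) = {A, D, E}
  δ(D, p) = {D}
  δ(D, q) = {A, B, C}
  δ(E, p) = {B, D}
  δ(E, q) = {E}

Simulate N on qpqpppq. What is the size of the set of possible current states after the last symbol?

5

Start: {A}
read q: {D}
read p: {D}
read q: {A, B, C}
read p: {A, C, E}
read p: {A, B, C, D, E}
read p: {A, B, C, D, E}
read q: {A, B, C, D, E}
Final reachable set {A, B, C, D, E} has 5 states.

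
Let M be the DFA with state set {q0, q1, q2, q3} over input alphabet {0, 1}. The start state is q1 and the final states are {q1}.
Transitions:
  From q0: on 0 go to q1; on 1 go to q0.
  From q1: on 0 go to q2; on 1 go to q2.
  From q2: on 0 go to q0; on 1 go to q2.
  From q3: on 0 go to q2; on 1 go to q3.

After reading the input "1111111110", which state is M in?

q1 --1--> q2
q2 --1--> q2
q2 --1--> q2
q2 --1--> q2
q2 --1--> q2
q2 --1--> q2
q2 --1--> q2
q2 --1--> q2
q2 --1--> q2
q2 --0--> q0

q0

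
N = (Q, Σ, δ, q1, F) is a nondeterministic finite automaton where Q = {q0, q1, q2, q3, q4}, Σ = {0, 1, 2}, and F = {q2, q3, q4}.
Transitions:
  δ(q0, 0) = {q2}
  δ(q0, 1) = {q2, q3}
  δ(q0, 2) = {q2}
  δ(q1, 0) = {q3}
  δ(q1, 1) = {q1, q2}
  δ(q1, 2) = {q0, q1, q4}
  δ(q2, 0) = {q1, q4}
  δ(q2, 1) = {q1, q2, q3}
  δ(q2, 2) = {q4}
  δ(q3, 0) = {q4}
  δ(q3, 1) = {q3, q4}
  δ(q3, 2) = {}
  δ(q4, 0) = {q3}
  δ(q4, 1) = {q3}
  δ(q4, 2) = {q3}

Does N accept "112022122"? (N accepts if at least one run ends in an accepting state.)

Start: {q1}
read 1: {q1, q2}
read 1: {q1, q2, q3}
read 2: {q0, q1, q4}
read 0: {q2, q3}
read 2: {q4}
read 2: {q3}
read 1: {q3, q4}
read 2: {q3}
read 2: {}
Reachable ∩ accepting = {} — empty.

rejected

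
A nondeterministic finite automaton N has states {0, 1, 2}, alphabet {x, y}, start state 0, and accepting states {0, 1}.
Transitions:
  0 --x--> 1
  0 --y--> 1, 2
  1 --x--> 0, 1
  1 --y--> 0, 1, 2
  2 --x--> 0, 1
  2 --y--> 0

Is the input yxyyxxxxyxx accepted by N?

Start: {0}
read y: {1, 2}
read x: {0, 1}
read y: {0, 1, 2}
read y: {0, 1, 2}
read x: {0, 1}
read x: {0, 1}
read x: {0, 1}
read x: {0, 1}
read y: {0, 1, 2}
read x: {0, 1}
read x: {0, 1}
Reachable ∩ accepting = {0, 1} — nonempty.

accepted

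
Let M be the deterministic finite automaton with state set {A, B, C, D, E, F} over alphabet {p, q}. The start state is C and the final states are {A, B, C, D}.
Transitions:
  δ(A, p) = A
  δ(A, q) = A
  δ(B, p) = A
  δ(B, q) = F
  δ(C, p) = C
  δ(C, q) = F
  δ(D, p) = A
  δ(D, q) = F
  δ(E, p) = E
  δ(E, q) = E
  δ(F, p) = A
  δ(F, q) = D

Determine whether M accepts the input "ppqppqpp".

C --p--> C
C --p--> C
C --q--> F
F --p--> A
A --p--> A
A --q--> A
A --p--> A
A --p--> A
End in state A, which is an accepting state.

accepted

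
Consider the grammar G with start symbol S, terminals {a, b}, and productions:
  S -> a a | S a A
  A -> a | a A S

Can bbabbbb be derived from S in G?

no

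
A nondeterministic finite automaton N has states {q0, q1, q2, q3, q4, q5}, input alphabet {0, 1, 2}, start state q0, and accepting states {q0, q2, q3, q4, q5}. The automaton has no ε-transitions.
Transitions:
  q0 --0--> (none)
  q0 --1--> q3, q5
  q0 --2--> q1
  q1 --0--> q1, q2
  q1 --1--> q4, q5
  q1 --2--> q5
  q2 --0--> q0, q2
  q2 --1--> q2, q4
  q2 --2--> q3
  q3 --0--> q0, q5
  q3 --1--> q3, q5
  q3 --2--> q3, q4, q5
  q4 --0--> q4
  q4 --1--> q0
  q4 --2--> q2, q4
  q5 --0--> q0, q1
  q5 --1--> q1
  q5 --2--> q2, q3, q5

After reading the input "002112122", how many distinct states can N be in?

Start: {q0}
read 0: {}
The reachable set is empty and stays empty for the remaining 8 symbols.
Final reachable set {} has 0 states.

0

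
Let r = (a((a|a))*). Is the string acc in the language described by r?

No split of acc into u·v has a matching u and ((a|a))* matching v.

no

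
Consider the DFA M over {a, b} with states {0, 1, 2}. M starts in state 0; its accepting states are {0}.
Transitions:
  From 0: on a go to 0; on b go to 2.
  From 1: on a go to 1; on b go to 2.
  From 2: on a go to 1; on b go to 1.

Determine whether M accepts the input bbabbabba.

rejected

0 --b--> 2
2 --b--> 1
1 --a--> 1
1 --b--> 2
2 --b--> 1
1 --a--> 1
1 --b--> 2
2 --b--> 1
1 --a--> 1
End in state 1, which is not an accepting state.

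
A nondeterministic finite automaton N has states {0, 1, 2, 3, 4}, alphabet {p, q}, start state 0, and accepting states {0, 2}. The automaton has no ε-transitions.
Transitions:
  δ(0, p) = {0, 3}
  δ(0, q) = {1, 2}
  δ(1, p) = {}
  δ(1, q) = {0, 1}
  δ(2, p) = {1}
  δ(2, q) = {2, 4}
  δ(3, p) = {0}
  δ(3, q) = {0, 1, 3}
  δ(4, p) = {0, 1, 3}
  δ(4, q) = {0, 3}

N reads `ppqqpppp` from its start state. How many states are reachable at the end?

2

Start: {0}
read p: {0, 3}
read p: {0, 3}
read q: {0, 1, 2, 3}
read q: {0, 1, 2, 3, 4}
read p: {0, 1, 3}
read p: {0, 3}
read p: {0, 3}
read p: {0, 3}
Final reachable set {0, 3} has 2 states.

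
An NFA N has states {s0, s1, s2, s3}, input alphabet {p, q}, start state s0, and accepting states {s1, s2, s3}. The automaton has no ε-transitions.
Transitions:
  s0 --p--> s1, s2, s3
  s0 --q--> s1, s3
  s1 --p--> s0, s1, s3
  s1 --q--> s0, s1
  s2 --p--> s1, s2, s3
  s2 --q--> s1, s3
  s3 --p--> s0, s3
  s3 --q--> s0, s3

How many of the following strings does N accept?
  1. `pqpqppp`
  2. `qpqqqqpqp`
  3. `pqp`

3

`pqpqppp`: accepted
`qpqqqqpqp`: accepted
`pqp`: accepted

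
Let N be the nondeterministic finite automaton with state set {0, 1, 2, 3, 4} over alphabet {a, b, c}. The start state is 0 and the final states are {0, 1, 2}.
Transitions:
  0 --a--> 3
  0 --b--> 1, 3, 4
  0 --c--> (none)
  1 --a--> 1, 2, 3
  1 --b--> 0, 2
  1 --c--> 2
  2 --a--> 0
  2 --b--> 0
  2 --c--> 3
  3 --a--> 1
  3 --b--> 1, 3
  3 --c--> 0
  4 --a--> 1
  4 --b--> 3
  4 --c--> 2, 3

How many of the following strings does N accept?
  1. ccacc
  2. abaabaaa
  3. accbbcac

ccacc: rejected
abaabaaa: accepted
accbbcac: rejected

1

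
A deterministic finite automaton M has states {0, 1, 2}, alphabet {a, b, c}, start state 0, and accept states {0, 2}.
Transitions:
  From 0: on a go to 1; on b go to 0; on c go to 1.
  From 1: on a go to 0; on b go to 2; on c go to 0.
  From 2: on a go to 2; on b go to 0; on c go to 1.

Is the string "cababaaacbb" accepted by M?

accepted

0 --c--> 1
1 --a--> 0
0 --b--> 0
0 --a--> 1
1 --b--> 2
2 --a--> 2
2 --a--> 2
2 --a--> 2
2 --c--> 1
1 --b--> 2
2 --b--> 0
End in state 0, which is an accepting state.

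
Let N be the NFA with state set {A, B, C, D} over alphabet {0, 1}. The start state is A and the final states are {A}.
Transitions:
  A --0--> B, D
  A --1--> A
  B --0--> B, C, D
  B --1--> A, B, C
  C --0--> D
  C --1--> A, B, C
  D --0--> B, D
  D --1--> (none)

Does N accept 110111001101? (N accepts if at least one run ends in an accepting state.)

accepted

Start: {A}
read 1: {A}
read 1: {A}
read 0: {B, D}
read 1: {A, B, C}
read 1: {A, B, C}
read 1: {A, B, C}
read 0: {B, C, D}
read 0: {B, C, D}
read 1: {A, B, C}
read 1: {A, B, C}
read 0: {B, C, D}
read 1: {A, B, C}
Reachable ∩ accepting = {A} — nonempty.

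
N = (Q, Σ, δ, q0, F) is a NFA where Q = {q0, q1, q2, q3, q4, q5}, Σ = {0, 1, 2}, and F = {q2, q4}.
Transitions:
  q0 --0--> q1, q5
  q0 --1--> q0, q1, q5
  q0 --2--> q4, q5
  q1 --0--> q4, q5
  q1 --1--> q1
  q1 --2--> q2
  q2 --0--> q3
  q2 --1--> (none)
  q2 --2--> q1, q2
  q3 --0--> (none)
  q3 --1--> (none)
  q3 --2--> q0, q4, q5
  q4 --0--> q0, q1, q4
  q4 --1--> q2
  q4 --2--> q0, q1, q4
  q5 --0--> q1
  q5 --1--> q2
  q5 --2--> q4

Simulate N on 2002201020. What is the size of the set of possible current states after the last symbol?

Start: {q0}
read 2: {q4, q5}
read 0: {q0, q1, q4}
read 0: {q0, q1, q4, q5}
read 2: {q0, q1, q2, q4, q5}
read 2: {q0, q1, q2, q4, q5}
read 0: {q0, q1, q3, q4, q5}
read 1: {q0, q1, q2, q5}
read 0: {q1, q3, q4, q5}
read 2: {q0, q1, q2, q4, q5}
read 0: {q0, q1, q3, q4, q5}
Final reachable set {q0, q1, q3, q4, q5} has 5 states.

5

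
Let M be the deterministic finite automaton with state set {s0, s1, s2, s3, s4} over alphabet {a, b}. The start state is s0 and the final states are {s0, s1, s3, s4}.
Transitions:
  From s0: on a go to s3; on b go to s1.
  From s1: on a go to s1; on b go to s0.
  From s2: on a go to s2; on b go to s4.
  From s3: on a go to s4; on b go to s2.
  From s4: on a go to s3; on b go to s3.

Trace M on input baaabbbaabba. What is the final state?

s0 --b--> s1
s1 --a--> s1
s1 --a--> s1
s1 --a--> s1
s1 --b--> s0
s0 --b--> s1
s1 --b--> s0
s0 --a--> s3
s3 --a--> s4
s4 --b--> s3
s3 --b--> s2
s2 --a--> s2

s2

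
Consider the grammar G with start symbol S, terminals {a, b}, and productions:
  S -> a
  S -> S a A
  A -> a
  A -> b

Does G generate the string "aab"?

S ⇒ SaA ⇒ aaA ⇒ aab

yes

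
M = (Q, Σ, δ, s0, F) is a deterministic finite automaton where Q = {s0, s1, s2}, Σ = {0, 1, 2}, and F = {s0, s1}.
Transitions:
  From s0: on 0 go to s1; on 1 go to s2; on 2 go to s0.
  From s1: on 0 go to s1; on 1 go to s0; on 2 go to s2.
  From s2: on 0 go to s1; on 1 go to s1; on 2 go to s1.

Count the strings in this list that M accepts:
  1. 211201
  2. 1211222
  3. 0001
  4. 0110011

3

211201: accepted
1211222: accepted
0001: accepted
0110011: rejected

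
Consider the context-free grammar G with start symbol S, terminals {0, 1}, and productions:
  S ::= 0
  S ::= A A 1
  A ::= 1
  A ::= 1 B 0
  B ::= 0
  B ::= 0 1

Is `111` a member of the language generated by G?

S ⇒ AA1 ⇒ 1A1 ⇒ 111

yes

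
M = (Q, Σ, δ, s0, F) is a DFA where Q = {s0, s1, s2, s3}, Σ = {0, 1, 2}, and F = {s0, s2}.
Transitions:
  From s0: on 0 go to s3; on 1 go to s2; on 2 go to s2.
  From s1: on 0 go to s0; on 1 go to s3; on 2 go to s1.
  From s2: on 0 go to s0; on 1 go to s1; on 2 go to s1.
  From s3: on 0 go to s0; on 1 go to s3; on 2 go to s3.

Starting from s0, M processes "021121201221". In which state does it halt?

s3

s0 --0--> s3
s3 --2--> s3
s3 --1--> s3
s3 --1--> s3
s3 --2--> s3
s3 --1--> s3
s3 --2--> s3
s3 --0--> s0
s0 --1--> s2
s2 --2--> s1
s1 --2--> s1
s1 --1--> s3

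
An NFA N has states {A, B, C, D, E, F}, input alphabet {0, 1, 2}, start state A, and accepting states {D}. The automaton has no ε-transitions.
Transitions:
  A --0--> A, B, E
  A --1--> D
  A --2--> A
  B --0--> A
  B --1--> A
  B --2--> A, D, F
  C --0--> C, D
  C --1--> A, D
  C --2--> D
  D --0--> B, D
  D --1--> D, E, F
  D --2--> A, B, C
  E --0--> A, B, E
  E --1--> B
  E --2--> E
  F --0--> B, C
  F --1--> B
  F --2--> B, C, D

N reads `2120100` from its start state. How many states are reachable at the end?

5

Start: {A}
read 2: {A}
read 1: {D}
read 2: {A, B, C}
read 0: {A, B, C, D, E}
read 1: {A, B, D, E, F}
read 0: {A, B, C, D, E}
read 0: {A, B, C, D, E}
Final reachable set {A, B, C, D, E} has 5 states.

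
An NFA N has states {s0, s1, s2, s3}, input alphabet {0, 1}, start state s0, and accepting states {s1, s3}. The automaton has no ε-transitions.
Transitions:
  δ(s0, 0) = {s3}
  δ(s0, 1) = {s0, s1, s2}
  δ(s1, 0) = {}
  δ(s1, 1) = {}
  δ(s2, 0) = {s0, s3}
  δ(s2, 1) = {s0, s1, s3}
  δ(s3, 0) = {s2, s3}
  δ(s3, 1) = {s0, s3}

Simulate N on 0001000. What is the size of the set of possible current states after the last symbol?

Start: {s0}
read 0: {s3}
read 0: {s2, s3}
read 0: {s0, s2, s3}
read 1: {s0, s1, s2, s3}
read 0: {s0, s2, s3}
read 0: {s0, s2, s3}
read 0: {s0, s2, s3}
Final reachable set {s0, s2, s3} has 3 states.

3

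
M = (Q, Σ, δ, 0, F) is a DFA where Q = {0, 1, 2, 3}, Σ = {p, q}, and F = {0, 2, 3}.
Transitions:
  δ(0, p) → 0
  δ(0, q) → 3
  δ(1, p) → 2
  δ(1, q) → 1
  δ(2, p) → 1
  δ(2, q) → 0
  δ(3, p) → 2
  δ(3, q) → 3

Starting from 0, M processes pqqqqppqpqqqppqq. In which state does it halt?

1

0 --p--> 0
0 --q--> 3
3 --q--> 3
3 --q--> 3
3 --q--> 3
3 --p--> 2
2 --p--> 1
1 --q--> 1
1 --p--> 2
2 --q--> 0
0 --q--> 3
3 --q--> 3
3 --p--> 2
2 --p--> 1
1 --q--> 1
1 --q--> 1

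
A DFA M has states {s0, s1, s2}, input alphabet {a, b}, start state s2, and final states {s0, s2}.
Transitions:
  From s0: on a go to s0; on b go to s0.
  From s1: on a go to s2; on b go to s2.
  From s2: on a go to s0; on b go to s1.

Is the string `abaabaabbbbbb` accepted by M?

s2 --a--> s0
s0 --b--> s0
s0 --a--> s0
s0 --a--> s0
s0 --b--> s0
s0 --a--> s0
s0 --a--> s0
s0 --b--> s0
s0 --b--> s0
s0 --b--> s0
s0 --b--> s0
s0 --b--> s0
s0 --b--> s0
End in state s0, which is an accepting state.

accepted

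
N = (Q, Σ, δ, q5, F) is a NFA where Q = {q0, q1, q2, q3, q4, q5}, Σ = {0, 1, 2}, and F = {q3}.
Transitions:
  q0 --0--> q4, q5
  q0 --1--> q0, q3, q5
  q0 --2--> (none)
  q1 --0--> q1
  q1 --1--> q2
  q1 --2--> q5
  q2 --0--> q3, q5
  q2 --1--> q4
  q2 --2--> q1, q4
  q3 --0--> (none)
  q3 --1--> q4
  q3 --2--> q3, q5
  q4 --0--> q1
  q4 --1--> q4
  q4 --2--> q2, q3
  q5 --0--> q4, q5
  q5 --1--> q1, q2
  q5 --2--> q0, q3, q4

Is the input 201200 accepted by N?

Start: {q5}
read 2: {q0, q3, q4}
read 0: {q1, q4, q5}
read 1: {q1, q2, q4}
read 2: {q1, q2, q3, q4, q5}
read 0: {q1, q3, q4, q5}
read 0: {q1, q4, q5}
Reachable ∩ accepting = {} — empty.

rejected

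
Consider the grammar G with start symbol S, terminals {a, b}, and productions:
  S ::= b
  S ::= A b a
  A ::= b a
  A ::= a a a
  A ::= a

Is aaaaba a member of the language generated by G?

no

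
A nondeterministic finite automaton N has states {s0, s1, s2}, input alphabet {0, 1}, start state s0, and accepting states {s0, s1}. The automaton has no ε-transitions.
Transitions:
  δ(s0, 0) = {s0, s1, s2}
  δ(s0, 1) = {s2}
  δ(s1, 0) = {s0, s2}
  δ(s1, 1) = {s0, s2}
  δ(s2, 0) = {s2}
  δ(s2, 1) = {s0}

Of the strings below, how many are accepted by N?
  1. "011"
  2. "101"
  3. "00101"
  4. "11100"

"011": accepted
"101": accepted
"00101": accepted
"11100": rejected

3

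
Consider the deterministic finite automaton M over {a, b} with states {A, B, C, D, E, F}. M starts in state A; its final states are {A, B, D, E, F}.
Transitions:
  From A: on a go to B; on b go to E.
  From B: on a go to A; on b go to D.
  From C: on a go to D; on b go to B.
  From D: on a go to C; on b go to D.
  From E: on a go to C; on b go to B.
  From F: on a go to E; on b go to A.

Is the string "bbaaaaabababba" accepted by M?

A --b--> E
E --b--> B
B --a--> A
A --a--> B
B --a--> A
A --a--> B
B --a--> A
A --b--> E
E --a--> C
C --b--> B
B --a--> A
A --b--> E
E --b--> B
B --a--> A
End in state A, which is an accepting state.

accepted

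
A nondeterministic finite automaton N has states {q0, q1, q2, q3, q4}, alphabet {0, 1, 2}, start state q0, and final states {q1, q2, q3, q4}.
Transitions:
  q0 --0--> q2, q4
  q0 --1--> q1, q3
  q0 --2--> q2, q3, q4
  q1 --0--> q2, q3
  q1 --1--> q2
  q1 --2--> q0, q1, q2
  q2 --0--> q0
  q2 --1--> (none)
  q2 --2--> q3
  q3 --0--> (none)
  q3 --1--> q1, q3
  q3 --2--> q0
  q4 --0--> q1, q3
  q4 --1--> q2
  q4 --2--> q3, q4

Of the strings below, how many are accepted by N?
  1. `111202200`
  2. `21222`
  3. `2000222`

3

`111202200`: accepted
`21222`: accepted
`2000222`: accepted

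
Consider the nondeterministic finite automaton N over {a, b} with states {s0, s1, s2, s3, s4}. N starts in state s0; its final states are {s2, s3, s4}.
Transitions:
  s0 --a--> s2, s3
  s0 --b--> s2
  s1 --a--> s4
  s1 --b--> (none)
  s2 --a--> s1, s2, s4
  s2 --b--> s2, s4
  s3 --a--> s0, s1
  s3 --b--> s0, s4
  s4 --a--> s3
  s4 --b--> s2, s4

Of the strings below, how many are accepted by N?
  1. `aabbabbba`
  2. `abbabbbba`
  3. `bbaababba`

`aabbabbba`: accepted
`abbabbbba`: accepted
`bbaababba`: accepted

3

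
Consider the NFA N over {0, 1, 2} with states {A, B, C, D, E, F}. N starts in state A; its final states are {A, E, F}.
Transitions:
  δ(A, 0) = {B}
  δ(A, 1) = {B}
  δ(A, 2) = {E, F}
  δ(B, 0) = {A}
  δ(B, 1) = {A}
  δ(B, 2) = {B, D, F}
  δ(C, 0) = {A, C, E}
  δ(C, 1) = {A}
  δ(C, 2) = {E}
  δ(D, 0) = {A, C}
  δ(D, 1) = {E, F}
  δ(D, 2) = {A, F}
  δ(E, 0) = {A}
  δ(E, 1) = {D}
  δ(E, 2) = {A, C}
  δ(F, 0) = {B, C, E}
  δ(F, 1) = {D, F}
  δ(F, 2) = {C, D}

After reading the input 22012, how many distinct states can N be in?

Start: {A}
read 2: {E, F}
read 2: {A, C, D}
read 0: {A, B, C, E}
read 1: {A, B, D}
read 2: {A, B, D, E, F}
Final reachable set {A, B, D, E, F} has 5 states.

5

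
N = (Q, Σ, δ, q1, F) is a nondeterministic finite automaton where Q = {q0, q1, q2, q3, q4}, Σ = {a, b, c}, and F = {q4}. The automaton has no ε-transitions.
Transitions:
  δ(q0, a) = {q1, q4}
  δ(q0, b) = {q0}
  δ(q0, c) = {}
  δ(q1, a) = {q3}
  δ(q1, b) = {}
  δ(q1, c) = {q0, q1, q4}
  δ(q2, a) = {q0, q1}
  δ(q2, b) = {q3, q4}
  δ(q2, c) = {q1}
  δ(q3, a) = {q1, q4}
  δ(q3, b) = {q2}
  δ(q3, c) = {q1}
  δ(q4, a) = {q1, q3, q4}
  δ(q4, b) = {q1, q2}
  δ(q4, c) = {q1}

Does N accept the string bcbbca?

rejected

Start: {q1}
read b: {}
The reachable set is empty and stays empty for the remaining 5 symbols.
Reachable ∩ accepting = {} — empty.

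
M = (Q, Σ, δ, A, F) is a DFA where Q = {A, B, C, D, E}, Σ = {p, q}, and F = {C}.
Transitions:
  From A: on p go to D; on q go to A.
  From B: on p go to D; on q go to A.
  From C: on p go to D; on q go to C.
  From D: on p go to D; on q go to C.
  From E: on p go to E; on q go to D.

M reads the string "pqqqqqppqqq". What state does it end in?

C

A --p--> D
D --q--> C
C --q--> C
C --q--> C
C --q--> C
C --q--> C
C --p--> D
D --p--> D
D --q--> C
C --q--> C
C --q--> C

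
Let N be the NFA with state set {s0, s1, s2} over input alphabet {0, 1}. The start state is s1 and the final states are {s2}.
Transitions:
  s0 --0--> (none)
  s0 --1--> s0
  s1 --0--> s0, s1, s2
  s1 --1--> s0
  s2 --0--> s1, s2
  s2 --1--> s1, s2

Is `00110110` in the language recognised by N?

accepted

Start: {s1}
read 0: {s0, s1, s2}
read 0: {s0, s1, s2}
read 1: {s0, s1, s2}
read 1: {s0, s1, s2}
read 0: {s0, s1, s2}
read 1: {s0, s1, s2}
read 1: {s0, s1, s2}
read 0: {s0, s1, s2}
Reachable ∩ accepting = {s2} — nonempty.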